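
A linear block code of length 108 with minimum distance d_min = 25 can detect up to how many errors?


Detection capability = d_min - 1 = 25 - 1 = 24

24 errors


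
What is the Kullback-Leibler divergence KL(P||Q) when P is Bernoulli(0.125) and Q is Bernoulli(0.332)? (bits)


KL = p*log2(p/q) + (1-p)*log2((1-p)/(1-q)) = 0.125*log2(0.125/0.332) + 0.875*log2(0.875/0.668) = 0.1646

0.1646 bits


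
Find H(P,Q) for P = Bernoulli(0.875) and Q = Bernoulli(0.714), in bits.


H(P,Q) = -p*log2(q) - (1-p)*log2(1-q). -0.875*log2(0.714) = 0.425254; -0.125*log2(0.286) = 0.225739. H(P,Q) = 0.425254 + 0.225739 = 0.651

0.651 bits


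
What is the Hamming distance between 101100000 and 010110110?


Count differing positions: ^ ^ ^ . ^ . ^ ^ . = 6 differences

6


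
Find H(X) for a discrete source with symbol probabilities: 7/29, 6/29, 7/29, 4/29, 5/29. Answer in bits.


H = -sum(p_i * log2(p_i)). Terms: -(7/29)*log2(7/29) = 0.494979; -(6/29)*log2(6/29) = 0.470280; -(7/29)*log2(7/29) = 0.494979; -(4/29)*log2(4/29) = 0.394204; -(5/29)*log2(5/29) = 0.437251. H = 0.494979 + 0.470280 + 0.494979 + 0.394204 + 0.437251 = 2.2917

2.2917 bits


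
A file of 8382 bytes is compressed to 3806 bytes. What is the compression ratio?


Ratio = original / compressed = 8382 / 3806 = 2.2023

2.2023


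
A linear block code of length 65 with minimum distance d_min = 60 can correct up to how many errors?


Correction capability = floor((d-1)/2) = floor((60-1)/2) = 29

29 errors


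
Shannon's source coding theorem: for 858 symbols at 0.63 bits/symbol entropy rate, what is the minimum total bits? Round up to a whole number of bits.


Minimum bits >= n * H = 858 * 0.63 = 540.54, rounded up to a whole number of bits = 541

541 bits


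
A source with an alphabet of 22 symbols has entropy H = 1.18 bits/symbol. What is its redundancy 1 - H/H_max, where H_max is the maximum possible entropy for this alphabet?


H_max = log2(K) = log2(22) = 4.4594 bits/symbol. Redundancy = 1 - H/H_max = 1 - 1.18/4.4594 = 1 - 0.2646 = 0.7354

0.7354


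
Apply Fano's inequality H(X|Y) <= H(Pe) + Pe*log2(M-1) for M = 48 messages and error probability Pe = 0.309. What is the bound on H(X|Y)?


H(Pe) = -Pe*log2(Pe) - (1-Pe)*log2(1-Pe) = -0.309*log2(0.309) - 0.691*log2(0.691) = 0.523545 + 0.368470 = 0.892. Pe*log2(M-1) = 0.309*log2(47) = 1.716368. Bound = H(Pe) + Pe*log2(M-1) = 0.523545 + 0.368470 + 1.716368 = 2.6084

2.6084 bits


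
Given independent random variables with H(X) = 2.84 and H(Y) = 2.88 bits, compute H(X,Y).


For independent variables, H(X,Y) = H(X) + H(Y) = 2.84 + 2.88 = 5.72

5.72 bits


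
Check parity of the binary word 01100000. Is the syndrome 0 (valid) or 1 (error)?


Syndrome = XOR of all bits = 0 XOR 1 XOR 1 XOR 0 XOR 0 XOR 0 XOR 0 XOR 0 = 0

0


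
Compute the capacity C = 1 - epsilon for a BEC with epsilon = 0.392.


C = 1 - epsilon = 1 - 0.392 = 0.608

0.608 bits


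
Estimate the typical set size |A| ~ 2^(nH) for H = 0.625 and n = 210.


log2|A_typical| = nH = 210 * 0.625 = 131.25, so |A_typical| ~ 2^131.25 = 3.237e+39

3.237e+39


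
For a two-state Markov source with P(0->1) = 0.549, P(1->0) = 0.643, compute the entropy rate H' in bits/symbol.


Stationary distribution: pi_0 = p10/(p01+p10) = 0.5394, pi_1 = 0.4606. Entropy rate H' = pi_0*H(p01) + pi_1*H(p10) = 0.5394*0.9931 + 0.4606*0.9402 = 0.9687

0.9687 bits/symbol


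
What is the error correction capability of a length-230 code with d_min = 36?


Correction capability = floor((d-1)/2) = floor((36-1)/2) = 17

17 errors


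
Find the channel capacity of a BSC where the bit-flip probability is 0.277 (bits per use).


H(p) = -p*log2(p) - (1-p)*log2(1-p) = -0.277*log2(0.277) - 0.723*log2(0.723) = 0.513016 + 0.338315 = 0.8513. C = 1 - H(p) = 1 - 0.8513 = 0.1487

0.1487 bits


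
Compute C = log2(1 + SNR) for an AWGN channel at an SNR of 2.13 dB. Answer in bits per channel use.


SNR_linear = 10^(2.13/10) = 1.6331; C = log2(1 + SNR_linear) = log2(1 + 1.6331) = 1.3967

1.3967 bits/channel use


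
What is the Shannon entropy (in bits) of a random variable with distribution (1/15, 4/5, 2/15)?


H = -sum(p_i * log2(p_i)). Terms: -(1/15)*log2(1/15) = 0.260459; -(4/5)*log2(4/5) = 0.257542; -(2/15)*log2(2/15) = 0.387585. H = 0.260459 + 0.257542 + 0.387585 = 0.9056

0.9056 bits


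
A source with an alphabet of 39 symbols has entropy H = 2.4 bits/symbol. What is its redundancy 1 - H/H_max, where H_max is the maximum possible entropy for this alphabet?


H_max = log2(K) = log2(39) = 5.2854 bits/symbol. Redundancy = 1 - H/H_max = 1 - 2.4/5.2854 = 1 - 0.4541 = 0.5459

0.5459


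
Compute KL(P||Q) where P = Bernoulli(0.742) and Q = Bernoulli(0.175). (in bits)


KL = p*log2(p/q) + (1-p)*log2((1-p)/(1-q)) = 0.742*log2(0.742/0.175) + 0.258*log2(0.258/0.825) = 1.1137

1.1137 bits


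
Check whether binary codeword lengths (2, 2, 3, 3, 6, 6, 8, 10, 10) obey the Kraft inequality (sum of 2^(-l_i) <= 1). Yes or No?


Kraft sum = sum(2^(-l_i)) = 0.7871, need <= 1. Result: satisfied (a binary prefix-free code with these lengths exists)

Yes


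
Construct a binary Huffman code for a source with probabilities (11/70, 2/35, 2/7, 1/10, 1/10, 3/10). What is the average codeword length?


Huffman construction (repeatedly merge the two least-probable nodes; each merge adds 1 bit to every symbol beneath it): 2/35 + 1/10 = 11/70; 1/10 + 11/70 = 9/35; 11/70 + 9/35 = 29/70; 2/7 + 3/10 = 41/70; 29/70 + 41/70 = 1. Resulting codeword lengths (in the order the probabilities were given): (3, 3, 2, 3, 3, 2). L_avg = sum(p_i * l_i) = 11/70*3 + 2/35*3 + 2/7*2 + 1/10*3 + 1/10*3 + 3/10*2 = 169/70 = 2.4143

2.4143 bits


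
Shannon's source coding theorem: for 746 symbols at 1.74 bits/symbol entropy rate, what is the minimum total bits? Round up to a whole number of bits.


Minimum bits >= n * H = 746 * 1.74 = 1298.04, rounded up to a whole number of bits = 1299

1299 bits


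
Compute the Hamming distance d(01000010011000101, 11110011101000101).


Count differing positions: ^ . ^ ^ . . . ^ ^ ^ . . . . . . . = 6 differences

6


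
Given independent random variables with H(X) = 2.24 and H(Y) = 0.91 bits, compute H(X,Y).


For independent variables, H(X,Y) = H(X) + H(Y) = 2.24 + 0.91 = 3.15

3.15 bits


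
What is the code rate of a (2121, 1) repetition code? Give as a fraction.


Rate = k/n = 1/2121

1/2121


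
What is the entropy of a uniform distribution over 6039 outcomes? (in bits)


H = log2(n) = log2(6039) = 12.5601

12.5601 bits


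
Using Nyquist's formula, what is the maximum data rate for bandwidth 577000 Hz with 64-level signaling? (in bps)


Rate = 2 * B * log2(M) = 2 * 577000 * 6.0 = 6924000.0

6924000.0 bps


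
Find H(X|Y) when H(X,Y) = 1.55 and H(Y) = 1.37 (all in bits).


H(X|Y) = H(X,Y) - H(Y) = 1.55 - 1.37 = 0.18

0.18 bits


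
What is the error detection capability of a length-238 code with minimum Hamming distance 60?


Detection capability = d_min - 1 = 60 - 1 = 59

59 errors


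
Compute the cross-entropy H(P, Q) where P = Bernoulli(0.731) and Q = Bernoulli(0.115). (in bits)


H(P,Q) = -p*log2(q) - (1-p)*log2(1-q). -0.731*log2(0.115) = 2.280935; -0.269*log2(0.885) = 0.047411. H(P,Q) = 2.280935 + 0.047411 = 2.3283

2.3283 bits


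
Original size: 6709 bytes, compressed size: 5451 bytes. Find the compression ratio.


Ratio = original / compressed = 6709 / 5451 = 1.2308

1.2308


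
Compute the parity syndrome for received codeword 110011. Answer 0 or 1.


Syndrome = XOR of all bits = 1 XOR 1 XOR 0 XOR 0 XOR 1 XOR 1 = 0

0


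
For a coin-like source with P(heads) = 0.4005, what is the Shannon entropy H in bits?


H = -p*log2(p) - (1-p)*log2(1-p). -0.4005*log2(0.4005) = 0.528710; -0.5995*log2(0.5995) = 0.442532. H = 0.528710 + 0.442532 = 0.9712

0.9712 bits


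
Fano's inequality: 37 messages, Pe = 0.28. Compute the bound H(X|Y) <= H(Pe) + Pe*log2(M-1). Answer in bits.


H(Pe) = -Pe*log2(Pe) - (1-Pe)*log2(1-Pe) = -0.28*log2(0.28) - 0.72*log2(0.72) = 0.514220 + 0.341230 = 0.8555. Pe*log2(M-1) = 0.28*log2(36) = 1.447579. Bound = H(Pe) + Pe*log2(M-1) = 0.514220 + 0.341230 + 1.447579 = 2.303

2.303 bits


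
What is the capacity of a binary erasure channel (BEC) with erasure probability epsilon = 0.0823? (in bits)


C = 1 - epsilon = 1 - 0.0823 = 0.9177

0.9177 bits


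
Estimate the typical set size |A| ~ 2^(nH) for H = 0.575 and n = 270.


log2|A_typical| = nH = 270 * 0.575 = 155.25, so |A_typical| ~ 2^155.25 = 5.431e+46

5.431e+46


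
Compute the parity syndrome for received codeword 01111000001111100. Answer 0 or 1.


Syndrome = XOR of all bits = 0 XOR 1 XOR 1 XOR 1 XOR 1 XOR 0 XOR 0 XOR 0 XOR 0 XOR 0 XOR 1 XOR 1 XOR 1 XOR 1 XOR 1 XOR 0 XOR 0 = 1

1


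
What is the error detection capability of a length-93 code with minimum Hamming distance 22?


Detection capability = d_min - 1 = 22 - 1 = 21

21 errors


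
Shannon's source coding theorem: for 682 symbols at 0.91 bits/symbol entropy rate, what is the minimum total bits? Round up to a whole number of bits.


Minimum bits >= n * H = 682 * 0.91 = 620.62, rounded up to a whole number of bits = 621

621 bits


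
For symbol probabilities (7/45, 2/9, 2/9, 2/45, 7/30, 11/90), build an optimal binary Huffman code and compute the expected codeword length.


Huffman construction (repeatedly merge the two least-probable nodes; each merge adds 1 bit to every symbol beneath it): 2/45 + 11/90 = 1/6; 7/45 + 1/6 = 29/90; 2/9 + 2/9 = 4/9; 7/30 + 29/90 = 5/9; 4/9 + 5/9 = 1. Resulting codeword lengths (in the order the probabilities were given): (3, 2, 2, 4, 2, 4). L_avg = sum(p_i * l_i) = 7/45*3 + 2/9*2 + 2/9*2 + 2/45*4 + 7/30*2 + 11/90*4 = 112/45 = 2.4889

2.4889 bits


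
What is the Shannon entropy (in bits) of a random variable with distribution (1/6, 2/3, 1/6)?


H = -sum(p_i * log2(p_i)). Terms: -(1/6)*log2(1/6) = 0.430827; -(2/3)*log2(2/3) = 0.389975; -(1/6)*log2(1/6) = 0.430827. H = 0.430827 + 0.389975 + 0.430827 = 1.2516

1.2516 bits


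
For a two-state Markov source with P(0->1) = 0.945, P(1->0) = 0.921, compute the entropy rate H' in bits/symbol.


Stationary distribution: pi_0 = p10/(p01+p10) = 0.4936, pi_1 = 0.5064. Entropy rate H' = pi_0*H(p01) + pi_1*H(p10) = 0.4936*0.3073 + 0.5064*0.3986 = 0.3535

0.3535 bits/symbol


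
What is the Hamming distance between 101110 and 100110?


Count differing positions: . . ^ . . . = 1 differences

1


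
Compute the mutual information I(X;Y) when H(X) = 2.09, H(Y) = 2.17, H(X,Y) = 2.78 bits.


I(X;Y) = H(X) + H(Y) - H(X,Y) = 2.09 + 2.17 - 2.78 = 1.48

1.48 bits


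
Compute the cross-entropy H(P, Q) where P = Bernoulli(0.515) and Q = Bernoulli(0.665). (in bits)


H(P,Q) = -p*log2(q) - (1-p)*log2(1-q). -0.515*log2(0.665) = 0.303115; -0.485*log2(0.335) = 0.765217. H(P,Q) = 0.303115 + 0.765217 = 1.0683

1.0683 bits


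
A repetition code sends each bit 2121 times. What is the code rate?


Rate = k/n = 1/2121

1/2121


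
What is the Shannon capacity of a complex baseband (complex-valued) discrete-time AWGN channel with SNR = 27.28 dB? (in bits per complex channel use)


SNR_linear = 10^(27.28/10) = 534.5644; C = log2(1 + SNR_linear) = log2(1 + 534.5644) = 9.0649

9.0649 bits/channel use


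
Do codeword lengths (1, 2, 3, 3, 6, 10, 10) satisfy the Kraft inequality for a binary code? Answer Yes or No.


Kraft sum = sum(2^(-l_i)) = 1.0176, need <= 1. Result: violated (a binary prefix-free code with these lengths cannot exist)

No


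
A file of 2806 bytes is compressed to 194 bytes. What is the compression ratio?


Ratio = original / compressed = 2806 / 194 = 14.4639

14.4639


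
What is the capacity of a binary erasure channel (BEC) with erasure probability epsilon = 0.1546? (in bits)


C = 1 - epsilon = 1 - 0.1546 = 0.8454

0.8454 bits


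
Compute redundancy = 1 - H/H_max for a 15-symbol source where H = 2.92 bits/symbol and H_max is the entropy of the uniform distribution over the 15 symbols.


H_max = log2(K) = log2(15) = 3.9069 bits/symbol. Redundancy = 1 - H/H_max = 1 - 2.92/3.9069 = 1 - 0.7474 = 0.2526

0.2526


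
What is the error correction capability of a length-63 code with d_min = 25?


Correction capability = floor((d-1)/2) = floor((25-1)/2) = 12

12 errors


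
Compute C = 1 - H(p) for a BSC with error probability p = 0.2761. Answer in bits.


H(p) = -p*log2(p) - (1-p)*log2(1-p) = -0.2761*log2(0.2761) - 0.7239*log2(0.7239) = 0.512645 + 0.337437 = 0.8501. C = 1 - H(p) = 1 - 0.8501 = 0.1499

0.1499 bits


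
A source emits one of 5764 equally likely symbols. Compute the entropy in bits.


H = log2(n) = log2(5764) = 12.4929

12.4929 bits


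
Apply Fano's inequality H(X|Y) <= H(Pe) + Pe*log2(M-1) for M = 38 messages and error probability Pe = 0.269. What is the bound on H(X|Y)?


H(Pe) = -Pe*log2(Pe) - (1-Pe)*log2(1-Pe) = -0.269*log2(0.269) - 0.731*log2(0.731) = 0.509573 + 0.330453 = 0.84. Pe*log2(M-1) = 0.269*log2(37) = 1.401343. Bound = H(Pe) + Pe*log2(M-1) = 0.509573 + 0.330453 + 1.401343 = 2.2414

2.2414 bits


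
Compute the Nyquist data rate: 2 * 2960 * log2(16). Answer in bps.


Rate = 2 * B * log2(M) = 2 * 2960 * 4.0 = 23680.0

23680.0 bps


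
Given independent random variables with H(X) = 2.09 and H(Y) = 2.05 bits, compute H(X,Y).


For independent variables, H(X,Y) = H(X) + H(Y) = 2.09 + 2.05 = 4.14

4.14 bits


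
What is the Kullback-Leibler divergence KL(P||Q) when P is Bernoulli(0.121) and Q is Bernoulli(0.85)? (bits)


KL = p*log2(p/q) + (1-p)*log2((1-p)/(1-q)) = 0.121*log2(0.121/0.85) + 0.879*log2(0.879/0.15) = 1.9019

1.9019 bits


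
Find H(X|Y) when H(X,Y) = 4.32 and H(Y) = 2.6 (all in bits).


H(X|Y) = H(X,Y) - H(Y) = 4.32 - 2.6 = 1.72

1.72 bits


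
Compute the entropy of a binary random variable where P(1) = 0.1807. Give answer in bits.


H = -p*log2(p) - (1-p)*log2(1-p). -0.1807*log2(0.1807) = 0.446028; -0.8193*log2(0.8193) = 0.235578. H = 0.446028 + 0.235578 = 0.6816

0.6816 bits


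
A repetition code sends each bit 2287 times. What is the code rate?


Rate = k/n = 1/2287

1/2287


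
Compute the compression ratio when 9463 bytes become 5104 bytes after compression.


Ratio = original / compressed = 9463 / 5104 = 1.854

1.854


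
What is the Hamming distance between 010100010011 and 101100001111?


Count differing positions: ^ ^ ^ . . . . ^ ^ ^ . . = 6 differences

6


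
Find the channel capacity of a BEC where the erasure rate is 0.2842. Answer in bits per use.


C = 1 - epsilon = 1 - 0.2842 = 0.7158

0.7158 bits


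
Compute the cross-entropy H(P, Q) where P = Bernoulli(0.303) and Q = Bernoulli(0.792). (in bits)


H(P,Q) = -p*log2(q) - (1-p)*log2(1-q). -0.303*log2(0.792) = 0.101938; -0.697*log2(0.208) = 1.578945. H(P,Q) = 0.101938 + 1.578945 = 1.6809

1.6809 bits


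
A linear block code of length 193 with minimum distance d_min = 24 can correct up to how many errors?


Correction capability = floor((d-1)/2) = floor((24-1)/2) = 11

11 errors


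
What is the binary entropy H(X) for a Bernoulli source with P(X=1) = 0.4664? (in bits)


H = -p*log2(p) - (1-p)*log2(1-p). -0.4664*log2(0.4664) = 0.513208; -0.5336*log2(0.5336) = 0.483532. H = 0.513208 + 0.483532 = 0.9967

0.9967 bits


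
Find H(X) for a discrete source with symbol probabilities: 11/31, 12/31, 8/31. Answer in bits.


H = -sum(p_i * log2(p_i)). Terms: -(11/31)*log2(11/31) = 0.530400; -(12/31)*log2(12/31) = 0.530026; -(8/31)*log2(8/31) = 0.504309. H = 0.530400 + 0.530026 + 0.504309 = 1.5647

1.5647 bits


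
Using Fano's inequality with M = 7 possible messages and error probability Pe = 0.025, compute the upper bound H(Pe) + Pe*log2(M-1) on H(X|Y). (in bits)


H(Pe) = -Pe*log2(Pe) - (1-Pe)*log2(1-Pe) = -0.025*log2(0.025) - 0.975*log2(0.975) = 0.133048 + 0.035613 = 0.1687. Pe*log2(M-1) = 0.025*log2(6) = 0.064624. Bound = H(Pe) + Pe*log2(M-1) = 0.133048 + 0.035613 + 0.064624 = 0.2333

0.2333 bits


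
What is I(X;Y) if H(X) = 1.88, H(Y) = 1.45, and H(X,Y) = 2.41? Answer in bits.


I(X;Y) = H(X) + H(Y) - H(X,Y) = 1.88 + 1.45 - 2.41 = 0.92

0.92 bits


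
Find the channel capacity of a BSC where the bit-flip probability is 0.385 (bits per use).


H(p) = -p*log2(p) - (1-p)*log2(1-p) = -0.385*log2(0.385) - 0.615*log2(0.615) = 0.530172 + 0.431325 = 0.9615. C = 1 - H(p) = 1 - 0.9615 = 0.0385

0.0385 bits


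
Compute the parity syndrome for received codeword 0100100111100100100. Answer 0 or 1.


Syndrome = XOR of all bits = 0 XOR 1 XOR 0 XOR 0 XOR 1 XOR 0 XOR 0 XOR 1 XOR 1 XOR 1 XOR 1 XOR 0 XOR 0 XOR 1 XOR 0 XOR 0 XOR 1 XOR 0 XOR 0 = 0

0


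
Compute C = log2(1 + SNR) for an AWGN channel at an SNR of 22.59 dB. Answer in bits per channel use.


SNR_linear = 10^(22.59/10) = 181.5516; C = log2(1 + SNR_linear) = log2(1 + 181.5516) = 7.5122

7.5122 bits/channel use


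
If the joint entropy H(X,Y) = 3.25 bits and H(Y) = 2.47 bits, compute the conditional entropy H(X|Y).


H(X|Y) = H(X,Y) - H(Y) = 3.25 - 2.47 = 0.78

0.78 bits


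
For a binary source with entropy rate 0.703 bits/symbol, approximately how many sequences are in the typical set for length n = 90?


log2|A_typical| = nH = 90 * 0.703 = 63.27, so |A_typical| ~ 2^63.27 = 1.112e+19

1.112e+19


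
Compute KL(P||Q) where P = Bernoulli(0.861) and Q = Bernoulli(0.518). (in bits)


KL = p*log2(p/q) + (1-p)*log2((1-p)/(1-q)) = 0.861*log2(0.861/0.518) + 0.139*log2(0.139/0.482) = 0.3818

0.3818 bits


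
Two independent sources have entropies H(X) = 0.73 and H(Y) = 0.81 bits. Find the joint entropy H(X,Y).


For independent variables, H(X,Y) = H(X) + H(Y) = 0.73 + 0.81 = 1.54

1.54 bits


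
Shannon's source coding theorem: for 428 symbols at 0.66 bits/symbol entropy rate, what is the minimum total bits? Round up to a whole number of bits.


Minimum bits >= n * H = 428 * 0.66 = 282.48, rounded up to a whole number of bits = 283

283 bits


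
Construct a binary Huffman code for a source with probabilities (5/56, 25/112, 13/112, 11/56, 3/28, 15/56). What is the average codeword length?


Huffman construction (repeatedly merge the two least-probable nodes; each merge adds 1 bit to every symbol beneath it): 5/56 + 3/28 = 11/56; 13/112 + 11/56 = 5/16; 11/56 + 25/112 = 47/112; 15/56 + 5/16 = 65/112; 47/112 + 65/112 = 1. Resulting codeword lengths (in the order the probabilities were given): (3, 2, 3, 3, 3, 2). L_avg = sum(p_i * l_i) = 5/56*3 + 25/112*2 + 13/112*3 + 11/56*3 + 3/28*3 + 15/56*2 = 281/112 = 2.5089

2.5089 bits


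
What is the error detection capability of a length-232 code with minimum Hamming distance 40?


Detection capability = d_min - 1 = 40 - 1 = 39

39 errors


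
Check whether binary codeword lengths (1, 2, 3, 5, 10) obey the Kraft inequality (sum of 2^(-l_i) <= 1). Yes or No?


Kraft sum = sum(2^(-l_i)) = 0.9072, need <= 1. Result: satisfied (a binary prefix-free code with these lengths exists)

Yes


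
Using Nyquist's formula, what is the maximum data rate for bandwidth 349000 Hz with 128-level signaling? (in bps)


Rate = 2 * B * log2(M) = 2 * 349000 * 7.0 = 4886000.0

4886000.0 bps


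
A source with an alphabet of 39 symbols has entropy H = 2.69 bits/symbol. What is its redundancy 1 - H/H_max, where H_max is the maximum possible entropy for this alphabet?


H_max = log2(K) = log2(39) = 5.2854 bits/symbol. Redundancy = 1 - H/H_max = 1 - 2.69/5.2854 = 1 - 0.5089 = 0.4911

0.4911


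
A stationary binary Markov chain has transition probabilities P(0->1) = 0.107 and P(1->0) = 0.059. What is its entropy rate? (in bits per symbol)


Stationary distribution: pi_0 = p10/(p01+p10) = 0.3554, pi_1 = 0.6446. Entropy rate H' = pi_0*H(p01) + pi_1*H(p10) = 0.3554*0.4908 + 0.6446*0.3235 = 0.3829

0.3829 bits/symbol


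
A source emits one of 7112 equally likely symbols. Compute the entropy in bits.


H = log2(n) = log2(7112) = 12.796

12.796 bits


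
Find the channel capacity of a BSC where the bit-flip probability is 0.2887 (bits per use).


H(p) = -p*log2(p) - (1-p)*log2(1-p) = -0.2887*log2(0.2887) - 0.7113*log2(0.7113) = 0.517453 + 0.349583 = 0.867. C = 1 - H(p) = 1 - 0.867 = 0.133

0.133 bits


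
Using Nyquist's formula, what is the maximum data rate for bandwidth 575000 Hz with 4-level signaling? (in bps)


Rate = 2 * B * log2(M) = 2 * 575000 * 2.0 = 2300000.0

2300000.0 bps


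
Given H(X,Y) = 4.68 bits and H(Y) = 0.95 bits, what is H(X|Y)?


H(X|Y) = H(X,Y) - H(Y) = 4.68 - 0.95 = 3.73

3.73 bits


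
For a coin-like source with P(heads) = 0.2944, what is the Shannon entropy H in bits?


H = -p*log2(p) - (1-p)*log2(1-p). -0.2944*log2(0.2944) = 0.519366; -0.7056*log2(0.7056) = 0.354972. H = 0.519366 + 0.354972 = 0.8743

0.8743 bits


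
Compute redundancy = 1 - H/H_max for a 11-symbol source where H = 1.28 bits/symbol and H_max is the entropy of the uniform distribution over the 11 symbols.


H_max = log2(K) = log2(11) = 3.4594 bits/symbol. Redundancy = 1 - H/H_max = 1 - 1.28/3.4594 = 1 - 0.37 = 0.63

0.63


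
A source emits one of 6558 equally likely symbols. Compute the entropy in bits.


H = log2(n) = log2(6558) = 12.679

12.679 bits


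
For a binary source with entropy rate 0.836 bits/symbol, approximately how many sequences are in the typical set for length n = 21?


log2|A_typical| = nH = 21 * 0.836 = 17.556, so |A_typical| ~ 2^17.556 = 1.927e+05

1.927e+05


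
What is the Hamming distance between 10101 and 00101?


Count differing positions: ^ . . . . = 1 differences

1


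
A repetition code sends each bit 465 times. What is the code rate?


Rate = k/n = 1/465

1/465


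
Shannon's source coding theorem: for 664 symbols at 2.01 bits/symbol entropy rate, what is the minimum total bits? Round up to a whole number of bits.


Minimum bits >= n * H = 664 * 2.01 = 1334.64, rounded up to a whole number of bits = 1335

1335 bits


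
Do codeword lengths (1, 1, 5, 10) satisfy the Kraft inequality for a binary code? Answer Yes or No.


Kraft sum = sum(2^(-l_i)) = 1.0322, need <= 1. Result: violated (a binary prefix-free code with these lengths cannot exist)

No


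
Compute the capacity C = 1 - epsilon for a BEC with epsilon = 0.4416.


C = 1 - epsilon = 1 - 0.4416 = 0.5584

0.5584 bits


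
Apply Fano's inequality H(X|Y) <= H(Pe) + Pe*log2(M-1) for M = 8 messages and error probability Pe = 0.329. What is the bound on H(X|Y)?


H(Pe) = -Pe*log2(Pe) - (1-Pe)*log2(1-Pe) = -0.329*log2(0.329) - 0.671*log2(0.671) = 0.527664 + 0.386238 = 0.9139. Pe*log2(M-1) = 0.329*log2(7) = 0.923620. Bound = H(Pe) + Pe*log2(M-1) = 0.527664 + 0.386238 + 0.923620 = 1.8375

1.8375 bits


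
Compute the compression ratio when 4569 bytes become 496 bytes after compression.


Ratio = original / compressed = 4569 / 496 = 9.2117

9.2117


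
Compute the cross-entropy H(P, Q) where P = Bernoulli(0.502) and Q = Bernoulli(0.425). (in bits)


H(P,Q) = -p*log2(q) - (1-p)*log2(1-q). -0.502*log2(0.425) = 0.619702; -0.498*log2(0.575) = 0.397586. H(P,Q) = 0.619702 + 0.397586 = 1.0173

1.0173 bits


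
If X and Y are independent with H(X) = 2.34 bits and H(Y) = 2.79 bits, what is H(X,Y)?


For independent variables, H(X,Y) = H(X) + H(Y) = 2.34 + 2.79 = 5.13

5.13 bits


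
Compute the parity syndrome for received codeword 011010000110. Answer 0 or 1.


Syndrome = XOR of all bits = 0 XOR 1 XOR 1 XOR 0 XOR 1 XOR 0 XOR 0 XOR 0 XOR 0 XOR 1 XOR 1 XOR 0 = 1

1


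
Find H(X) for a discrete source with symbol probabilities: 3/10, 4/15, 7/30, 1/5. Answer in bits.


H = -sum(p_i * log2(p_i)). Terms: -(3/10)*log2(3/10) = 0.521090; -(4/15)*log2(4/15) = 0.508504; -(7/30)*log2(7/30) = 0.489892; -(1/5)*log2(1/5) = 0.464386. H = 0.521090 + 0.508504 + 0.489892 + 0.464386 = 1.9839

1.9839 bits


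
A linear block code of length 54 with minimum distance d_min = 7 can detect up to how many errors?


Detection capability = d_min - 1 = 7 - 1 = 6

6 errors


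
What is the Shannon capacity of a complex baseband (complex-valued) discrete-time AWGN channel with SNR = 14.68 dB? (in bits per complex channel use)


SNR_linear = 10^(14.68/10) = 29.3765; C = log2(1 + SNR_linear) = log2(1 + 29.3765) = 4.9249

4.9249 bits/channel use


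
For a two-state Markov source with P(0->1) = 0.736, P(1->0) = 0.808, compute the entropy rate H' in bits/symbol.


Stationary distribution: pi_0 = p10/(p01+p10) = 0.5233, pi_1 = 0.4767. Entropy rate H' = pi_0*H(p01) + pi_1*H(p10) = 0.5233*0.8327 + 0.4767*0.7056 = 0.7721

0.7721 bits/symbol


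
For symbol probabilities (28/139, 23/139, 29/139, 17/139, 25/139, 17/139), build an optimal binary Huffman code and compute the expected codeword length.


Huffman construction (repeatedly merge the two least-probable nodes; each merge adds 1 bit to every symbol beneath it): 17/139 + 17/139 = 34/139; 23/139 + 25/139 = 48/139; 28/139 + 29/139 = 57/139; 34/139 + 48/139 = 82/139; 57/139 + 82/139 = 1. Resulting codeword lengths (in the order the probabilities were given): (2, 3, 2, 3, 3, 3). L_avg = sum(p_i * l_i) = 28/139*2 + 23/139*3 + 29/139*2 + 17/139*3 + 25/139*3 + 17/139*3 = 360/139 = 2.5899

2.5899 bits


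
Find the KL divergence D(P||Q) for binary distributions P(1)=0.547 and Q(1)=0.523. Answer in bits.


KL = p*log2(p/q) + (1-p)*log2((1-p)/(1-q)) = 0.547*log2(0.547/0.523) + 0.453*log2(0.453/0.477) = 0.0017

0.0017 bits


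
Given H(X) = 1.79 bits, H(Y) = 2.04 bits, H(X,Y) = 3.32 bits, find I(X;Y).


I(X;Y) = H(X) + H(Y) - H(X,Y) = 1.79 + 2.04 - 3.32 = 0.51

0.51 bits


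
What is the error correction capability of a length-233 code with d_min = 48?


Correction capability = floor((d-1)/2) = floor((48-1)/2) = 23

23 errors


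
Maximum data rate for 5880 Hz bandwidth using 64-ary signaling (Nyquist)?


Rate = 2 * B * log2(M) = 2 * 5880 * 6.0 = 70560.0

70560.0 bps


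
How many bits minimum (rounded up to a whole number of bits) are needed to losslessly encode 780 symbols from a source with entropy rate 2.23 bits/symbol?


Minimum bits >= n * H = 780 * 2.23 = 1739.4, rounded up to a whole number of bits = 1740

1740 bits


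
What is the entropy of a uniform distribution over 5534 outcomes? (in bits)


H = log2(n) = log2(5534) = 12.4341

12.4341 bits


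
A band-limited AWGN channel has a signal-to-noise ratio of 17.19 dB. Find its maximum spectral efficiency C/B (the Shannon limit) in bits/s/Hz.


SNR_linear = 10^(17.19/10) = 52.36; C/B = log2(1 + SNR_linear) = log2(1 + 52.36) = 5.7377

5.7377 bits/s/Hz


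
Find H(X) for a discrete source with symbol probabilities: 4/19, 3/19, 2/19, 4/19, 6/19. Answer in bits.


H = -sum(p_i * log2(p_i)). Terms: -(4/19)*log2(4/19) = 0.473248; -(3/19)*log2(3/19) = 0.420468; -(2/19)*log2(2/19) = 0.341887; -(4/19)*log2(4/19) = 0.473248; -(6/19)*log2(6/19) = 0.525147. H = 0.473248 + 0.420468 + 0.341887 + 0.473248 + 0.525147 = 2.234

2.234 bits


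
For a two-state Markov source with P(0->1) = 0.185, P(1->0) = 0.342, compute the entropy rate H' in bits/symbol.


Stationary distribution: pi_0 = p10/(p01+p10) = 0.649, pi_1 = 0.351. Entropy rate H' = pi_0*H(p01) + pi_1*H(p10) = 0.649*0.6909 + 0.351*0.9267 = 0.7737

0.7737 bits/symbol


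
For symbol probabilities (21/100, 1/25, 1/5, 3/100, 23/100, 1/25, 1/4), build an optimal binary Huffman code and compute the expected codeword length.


Huffman construction (repeatedly merge the two least-probable nodes; each merge adds 1 bit to every symbol beneath it): 3/100 + 1/25 = 7/100; 1/25 + 7/100 = 11/100; 11/100 + 1/5 = 31/100; 21/100 + 23/100 = 11/25; 1/4 + 31/100 = 14/25; 11/25 + 14/25 = 1. Resulting codeword lengths (in the order the probabilities were given): (2, 5, 3, 5, 2, 4, 2). L_avg = sum(p_i * l_i) = 21/100*2 + 1/25*5 + 1/5*3 + 3/100*5 + 23/100*2 + 1/25*4 + 1/4*2 = 249/100 = 2.49

2.49 bits


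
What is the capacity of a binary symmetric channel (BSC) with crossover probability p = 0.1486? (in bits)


H(p) = -p*log2(p) - (1-p)*log2(1-p) = -0.1486*log2(0.1486) - 0.8514*log2(0.8514) = 0.408723 + 0.197602 = 0.6063. C = 1 - H(p) = 1 - 0.6063 = 0.3937

0.3937 bits


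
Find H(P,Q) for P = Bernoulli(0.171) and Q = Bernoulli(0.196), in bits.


H(P,Q) = -p*log2(q) - (1-p)*log2(1-q). -0.171*log2(0.196) = 0.402034; -0.829*log2(0.804) = 0.260913. H(P,Q) = 0.402034 + 0.260913 = 0.6629

0.6629 bits


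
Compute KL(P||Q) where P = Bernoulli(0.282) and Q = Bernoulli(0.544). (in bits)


KL = p*log2(p/q) + (1-p)*log2((1-p)/(1-q)) = 0.282*log2(0.282/0.544) + 0.718*log2(0.718/0.456) = 0.2029

0.2029 bits


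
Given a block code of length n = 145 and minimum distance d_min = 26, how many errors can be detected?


Detection capability = d_min - 1 = 26 - 1 = 25

25 errors


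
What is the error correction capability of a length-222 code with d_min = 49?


Correction capability = floor((d-1)/2) = floor((49-1)/2) = 24

24 errors


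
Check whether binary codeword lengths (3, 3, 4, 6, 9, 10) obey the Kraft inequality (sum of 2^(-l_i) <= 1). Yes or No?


Kraft sum = sum(2^(-l_i)) = 0.3311, need <= 1. Result: satisfied (a binary prefix-free code with these lengths exists)

Yes


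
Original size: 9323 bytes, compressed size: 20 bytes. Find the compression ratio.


Ratio = original / compressed = 9323 / 20 = 466.15

466.15


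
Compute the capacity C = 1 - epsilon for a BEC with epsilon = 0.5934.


C = 1 - epsilon = 1 - 0.5934 = 0.4066

0.4066 bits


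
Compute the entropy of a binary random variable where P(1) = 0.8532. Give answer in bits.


H = -p*log2(p) - (1-p)*log2(1-p). -0.8532*log2(0.8532) = 0.195420; -0.1468*log2(0.1468) = 0.406354. H = 0.195420 + 0.406354 = 0.6018

0.6018 bits


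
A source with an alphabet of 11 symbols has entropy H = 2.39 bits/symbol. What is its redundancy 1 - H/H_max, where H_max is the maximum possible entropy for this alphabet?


H_max = log2(K) = log2(11) = 3.4594 bits/symbol. Redundancy = 1 - H/H_max = 1 - 2.39/3.4594 = 1 - 0.6909 = 0.3091

0.3091


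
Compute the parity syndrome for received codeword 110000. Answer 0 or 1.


Syndrome = XOR of all bits = 1 XOR 1 XOR 0 XOR 0 XOR 0 XOR 0 = 0

0


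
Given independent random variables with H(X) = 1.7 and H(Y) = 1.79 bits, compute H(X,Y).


For independent variables, H(X,Y) = H(X) + H(Y) = 1.7 + 1.79 = 3.49

3.49 bits


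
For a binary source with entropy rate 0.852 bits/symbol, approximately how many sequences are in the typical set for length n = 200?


log2|A_typical| = nH = 200 * 0.852 = 170.4, so |A_typical| ~ 2^170.4 = 1.975e+51

1.975e+51


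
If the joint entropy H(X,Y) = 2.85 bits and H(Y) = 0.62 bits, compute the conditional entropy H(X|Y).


H(X|Y) = H(X,Y) - H(Y) = 2.85 - 0.62 = 2.23

2.23 bits


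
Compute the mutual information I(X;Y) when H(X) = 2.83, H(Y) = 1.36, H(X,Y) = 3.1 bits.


I(X;Y) = H(X) + H(Y) - H(X,Y) = 2.83 + 1.36 - 3.1 = 1.09

1.09 bits


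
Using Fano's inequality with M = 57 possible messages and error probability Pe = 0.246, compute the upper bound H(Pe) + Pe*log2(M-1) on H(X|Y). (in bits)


H(Pe) = -Pe*log2(Pe) - (1-Pe)*log2(1-Pe) = -0.246*log2(0.246) - 0.754*log2(0.754) = 0.497724 + 0.307152 = 0.8049. Pe*log2(M-1) = 0.246*log2(56) = 1.428609. Bound = H(Pe) + Pe*log2(M-1) = 0.497724 + 0.307152 + 1.428609 = 2.2335

2.2335 bits


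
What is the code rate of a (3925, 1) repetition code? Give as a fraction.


Rate = k/n = 1/3925

1/3925


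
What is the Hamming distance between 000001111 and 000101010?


Count differing positions: . . . ^ . . ^ . ^ = 3 differences

3


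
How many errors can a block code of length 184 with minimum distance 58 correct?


Correction capability = floor((d-1)/2) = floor((58-1)/2) = 28

28 errors


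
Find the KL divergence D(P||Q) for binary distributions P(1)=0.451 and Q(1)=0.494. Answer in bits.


KL = p*log2(p/q) + (1-p)*log2((1-p)/(1-q)) = 0.451*log2(0.451/0.494) + 0.549*log2(0.549/0.506) = 0.0053

0.0053 bits


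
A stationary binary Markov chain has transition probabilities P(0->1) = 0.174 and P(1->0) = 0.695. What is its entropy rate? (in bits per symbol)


Stationary distribution: pi_0 = p10/(p01+p10) = 0.7998, pi_1 = 0.2002. Entropy rate H' = pi_0*H(p01) + pi_1*H(p10) = 0.7998*0.6668 + 0.2002*0.8873 = 0.7109

0.7109 bits/symbol


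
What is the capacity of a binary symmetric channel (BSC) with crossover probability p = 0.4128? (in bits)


H(p) = -p*log2(p) - (1-p)*log2(1-p) = -0.4128*log2(0.4128) - 0.5872*log2(0.5872) = 0.526933 + 0.451014 = 0.9779. C = 1 - H(p) = 1 - 0.9779 = 0.0221

0.0221 bits


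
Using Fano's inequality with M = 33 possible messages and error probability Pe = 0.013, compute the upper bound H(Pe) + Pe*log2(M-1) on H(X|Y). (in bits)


H(Pe) = -Pe*log2(Pe) - (1-Pe)*log2(1-Pe) = -0.013*log2(0.013) - 0.987*log2(0.987) = 0.081449 + 0.018633 = 0.1001. Pe*log2(M-1) = 0.013*log2(32) = 0.065000. Bound = H(Pe) + Pe*log2(M-1) = 0.081449 + 0.018633 + 0.065000 = 0.1651

0.1651 bits


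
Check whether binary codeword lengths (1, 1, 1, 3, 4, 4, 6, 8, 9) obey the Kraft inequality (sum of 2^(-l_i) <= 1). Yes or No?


Kraft sum = sum(2^(-l_i)) = 1.7715, need <= 1. Result: violated (a binary prefix-free code with these lengths cannot exist)

No


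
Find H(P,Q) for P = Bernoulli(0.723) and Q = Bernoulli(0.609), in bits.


H(P,Q) = -p*log2(q) - (1-p)*log2(1-q). -0.723*log2(0.609) = 0.517296; -0.277*log2(0.391) = 0.375268. H(P,Q) = 0.517296 + 0.375268 = 0.8926

0.8926 bits


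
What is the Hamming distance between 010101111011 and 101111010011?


Count differing positions: ^ ^ ^ . ^ . ^ . ^ . . . = 6 differences

6


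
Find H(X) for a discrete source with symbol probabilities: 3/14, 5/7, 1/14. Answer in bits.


H = -sum(p_i * log2(p_i)). Terms: -(3/14)*log2(3/14) = 0.476227; -(5/7)*log2(5/7) = 0.346733; -(1/14)*log2(1/14) = 0.271954. H = 0.476227 + 0.346733 + 0.271954 = 1.0949

1.0949 bits


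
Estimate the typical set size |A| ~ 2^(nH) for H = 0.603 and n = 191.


log2|A_typical| = nH = 191 * 0.603 = 115.173, so |A_typical| ~ 2^115.173 = 4.683e+34

4.683e+34


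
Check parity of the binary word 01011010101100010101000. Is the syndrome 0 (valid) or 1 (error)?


Syndrome = XOR of all bits = 0 XOR 1 XOR 0 XOR 1 XOR 1 XOR 0 XOR 1 XOR 0 XOR 1 XOR 0 XOR 1 XOR 1 XOR 0 XOR 0 XOR 0 XOR 1 XOR 0 XOR 1 XOR 0 XOR 1 XOR 0 XOR 0 XOR 0 = 0

0


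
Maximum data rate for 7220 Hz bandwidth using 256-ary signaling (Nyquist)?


Rate = 2 * B * log2(M) = 2 * 7220 * 8.0 = 115520.0

115520.0 bps


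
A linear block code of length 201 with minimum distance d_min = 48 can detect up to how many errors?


Detection capability = d_min - 1 = 48 - 1 = 47

47 errors


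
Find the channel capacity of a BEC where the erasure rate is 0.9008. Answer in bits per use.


C = 1 - epsilon = 1 - 0.9008 = 0.0992

0.0992 bits


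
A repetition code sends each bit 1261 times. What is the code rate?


Rate = k/n = 1/1261

1/1261


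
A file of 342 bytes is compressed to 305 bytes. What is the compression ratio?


Ratio = original / compressed = 342 / 305 = 1.1213

1.1213


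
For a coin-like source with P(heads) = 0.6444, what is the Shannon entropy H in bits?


H = -p*log2(p) - (1-p)*log2(1-p). -0.6444*log2(0.6444) = 0.408531; -0.3556*log2(0.3556) = 0.530439. H = 0.408531 + 0.530439 = 0.939

0.939 bits


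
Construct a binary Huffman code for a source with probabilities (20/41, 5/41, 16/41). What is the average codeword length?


Huffman construction (repeatedly merge the two least-probable nodes; each merge adds 1 bit to every symbol beneath it): 5/41 + 16/41 = 21/41; 20/41 + 21/41 = 1. Resulting codeword lengths (in the order the probabilities were given): (1, 2, 2). L_avg = sum(p_i * l_i) = 20/41*1 + 5/41*2 + 16/41*2 = 62/41 = 1.5122

1.5122 bits


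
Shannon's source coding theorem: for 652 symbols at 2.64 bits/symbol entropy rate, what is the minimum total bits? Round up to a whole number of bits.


Minimum bits >= n * H = 652 * 2.64 = 1721.28, rounded up to a whole number of bits = 1722

1722 bits


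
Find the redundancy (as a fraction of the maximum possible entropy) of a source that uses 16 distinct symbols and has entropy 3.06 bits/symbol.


H_max = log2(K) = log2(16) = 4.0 bits/symbol. Redundancy = 1 - H/H_max = 1 - 3.06/4.0 = 1 - 0.765 = 0.235

0.235


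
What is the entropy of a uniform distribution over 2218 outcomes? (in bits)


H = log2(n) = log2(2218) = 11.115

11.115 bits


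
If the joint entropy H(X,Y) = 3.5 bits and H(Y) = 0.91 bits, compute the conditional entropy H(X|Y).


H(X|Y) = H(X,Y) - H(Y) = 3.5 - 0.91 = 2.59

2.59 bits


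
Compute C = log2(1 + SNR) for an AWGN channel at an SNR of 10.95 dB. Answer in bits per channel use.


SNR_linear = 10^(10.95/10) = 12.4451; C = log2(1 + SNR_linear) = log2(1 + 12.4451) = 3.749

3.749 bits/channel use


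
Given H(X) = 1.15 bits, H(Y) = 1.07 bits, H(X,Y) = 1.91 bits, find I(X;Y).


I(X;Y) = H(X) + H(Y) - H(X,Y) = 1.15 + 1.07 - 1.91 = 0.31

0.31 bits


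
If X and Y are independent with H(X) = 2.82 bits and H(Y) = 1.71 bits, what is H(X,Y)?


For independent variables, H(X,Y) = H(X) + H(Y) = 2.82 + 1.71 = 4.53

4.53 bits


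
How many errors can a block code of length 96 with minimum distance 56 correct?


Correction capability = floor((d-1)/2) = floor((56-1)/2) = 27

27 errors


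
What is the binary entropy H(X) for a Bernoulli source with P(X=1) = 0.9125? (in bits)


H = -p*log2(p) - (1-p)*log2(1-p). -0.9125*log2(0.9125) = 0.120544; -0.0875*log2(0.0875) = 0.307525. H = 0.120544 + 0.307525 = 0.4281

0.4281 bits


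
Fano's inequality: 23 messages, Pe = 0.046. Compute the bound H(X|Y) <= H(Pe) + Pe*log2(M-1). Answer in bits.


H(Pe) = -Pe*log2(Pe) - (1-Pe)*log2(1-Pe) = -0.046*log2(0.046) - 0.954*log2(0.954) = 0.204342 + 0.064814 = 0.2692. Pe*log2(M-1) = 0.046*log2(22) = 0.205134. Bound = H(Pe) + Pe*log2(M-1) = 0.204342 + 0.064814 + 0.205134 = 0.4743

0.4743 bits


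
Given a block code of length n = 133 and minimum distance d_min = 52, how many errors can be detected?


Detection capability = d_min - 1 = 52 - 1 = 51

51 errors


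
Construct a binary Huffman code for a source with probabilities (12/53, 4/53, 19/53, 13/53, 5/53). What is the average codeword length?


Huffman construction (repeatedly merge the two least-probable nodes; each merge adds 1 bit to every symbol beneath it): 4/53 + 5/53 = 9/53; 9/53 + 12/53 = 21/53; 13/53 + 19/53 = 32/53; 21/53 + 32/53 = 1. Resulting codeword lengths (in the order the probabilities were given): (2, 3, 2, 2, 3). L_avg = sum(p_i * l_i) = 12/53*2 + 4/53*3 + 19/53*2 + 13/53*2 + 5/53*3 = 115/53 = 2.1698

2.1698 bits


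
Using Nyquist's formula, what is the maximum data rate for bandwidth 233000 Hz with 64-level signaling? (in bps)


Rate = 2 * B * log2(M) = 2 * 233000 * 6.0 = 2796000.0

2796000.0 bps


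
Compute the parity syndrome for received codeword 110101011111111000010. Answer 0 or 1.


Syndrome = XOR of all bits = 1 XOR 1 XOR 0 XOR 1 XOR 0 XOR 1 XOR 0 XOR 1 XOR 1 XOR 1 XOR 1 XOR 1 XOR 1 XOR 1 XOR 1 XOR 0 XOR 0 XOR 0 XOR 0 XOR 1 XOR 0 = 1

1


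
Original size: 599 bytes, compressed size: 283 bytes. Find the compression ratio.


Ratio = original / compressed = 599 / 283 = 2.1166

2.1166


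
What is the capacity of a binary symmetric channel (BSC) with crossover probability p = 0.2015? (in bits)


H(p) = -p*log2(p) - (1-p)*log2(1-p) = -0.2015*log2(0.2015) - 0.7985*log2(0.7985) = 0.465696 + 0.259222 = 0.7249. C = 1 - H(p) = 1 - 0.7249 = 0.2751

0.2751 bits
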